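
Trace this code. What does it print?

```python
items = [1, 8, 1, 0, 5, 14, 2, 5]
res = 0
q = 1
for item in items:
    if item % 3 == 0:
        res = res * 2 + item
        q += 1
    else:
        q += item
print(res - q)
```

item=1: not %3==0; q=2
item=8: not %3==0; q=10
item=1: not %3==0; q=11
item=0: %3==0, res = 0*2+0 = 0; q=12
item=5: not %3==0; q=17
item=14: not %3==0; q=31
item=2: not %3==0; q=33
item=5: not %3==0; q=38
res-q = 0-38 = -38

-38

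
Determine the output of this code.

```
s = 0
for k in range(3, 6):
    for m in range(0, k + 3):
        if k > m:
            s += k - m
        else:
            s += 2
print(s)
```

k=3,m=0: 3>0, s = 0+3 = 3
k=3,m=1: 3>1, s = 3+2 = 5
k=3,m=2: 3>2, s = 5+1 = 6
k=3,m=3: not 3>3, s = 6+2 = 8
k=3,m=4: not 3>4, s = 8+2 = 10
k=3,m=5: not 3>5, s = 10+2 = 12
k=4,m=0: 4>0, s = 12+4 = 16
k=4,m=1: 4>1, s = 16+3 = 19
k=4,m=2: 4>2, s = 19+2 = 21
k=4,m=3: 4>3, s = 21+1 = 22
k=4,m=4: not 4>4, s = 22+2 = 24
k=4,m=5: not 4>5, s = 24+2 = 26
k=4,m=6: not 4>6, s = 26+2 = 28
k=5,m=0: 5>0, s = 28+5 = 33
k=5,m=1: 5>1, s = 33+4 = 37
k=5,m=2: 5>2, s = 37+3 = 40
k=5,m=3: 5>3, s = 40+2 = 42
k=5,m=4: 5>4, s = 42+1 = 43
k=5,m=5: not 5>5, s = 43+2 = 45
k=5,m=6: not 5>6, s = 45+2 = 47
k=5,m=7: not 5>7, s = 47+2 = 49

49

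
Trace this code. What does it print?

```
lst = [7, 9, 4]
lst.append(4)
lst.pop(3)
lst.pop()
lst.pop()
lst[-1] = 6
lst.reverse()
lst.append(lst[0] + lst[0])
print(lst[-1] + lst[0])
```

18

append 4 → [7, 9, 4, 4]
pop(3) removes 4 → [7, 9, 4]
pop() removes 4 → [7, 9]
pop() removes 9 → [7]
lst[-1] = 6 → [6]
reverse → [6]
append lst[0]+lst[0] = 6+6 = 12 → [6, 12]
lst[-1]+lst[0] = 12+6 = 18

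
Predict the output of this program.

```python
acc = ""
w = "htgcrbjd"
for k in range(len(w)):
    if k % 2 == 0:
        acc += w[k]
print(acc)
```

k=0: add 'h' → 'h'
k=1: skip
k=2: add 'g' → 'hg'
k=3: skip
k=4: add 'r' → 'hgr'
k=5: skip
k=6: add 'j' → 'hgrj'
k=7: skip

hgrj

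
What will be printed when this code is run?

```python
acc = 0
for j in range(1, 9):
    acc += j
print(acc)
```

36

j=1: acc = 0+1 = 1
j=2: acc = 1+2 = 3
j=3: acc = 3+3 = 6
j=4: acc = 6+4 = 10
j=5: acc = 10+5 = 15
j=6: acc = 15+6 = 21
j=7: acc = 21+7 = 28
j=8: acc = 28+8 = 36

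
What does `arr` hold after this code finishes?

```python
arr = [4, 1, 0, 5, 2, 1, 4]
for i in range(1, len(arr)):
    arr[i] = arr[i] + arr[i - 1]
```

[4, 5, 5, 10, 12, 13, 17]

i=1: arr[1] = 1+4 = 5 → [4, 5, 0, 5, 2, 1, 4]
i=2: arr[2] = 0+5 = 5 → [4, 5, 5, 5, 2, 1, 4]
i=3: arr[3] = 5+5 = 10 → [4, 5, 5, 10, 2, 1, 4]
i=4: arr[4] = 2+10 = 12 → [4, 5, 5, 10, 12, 1, 4]
i=5: arr[5] = 1+12 = 13 → [4, 5, 5, 10, 12, 13, 4]
i=6: arr[6] = 4+13 = 17 → [4, 5, 5, 10, 12, 13, 17]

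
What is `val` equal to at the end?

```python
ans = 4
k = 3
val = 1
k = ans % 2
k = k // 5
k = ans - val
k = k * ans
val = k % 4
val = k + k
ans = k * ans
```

24

k = 4%2 = 0
k = 0//5 = 0
k = 4-1 = 3
k = 3*4 = 12
val = 12%4 = 0
val = 12+12 = 24
ans = 12*4 = 48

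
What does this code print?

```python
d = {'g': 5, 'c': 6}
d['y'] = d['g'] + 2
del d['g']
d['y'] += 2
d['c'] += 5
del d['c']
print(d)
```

d['y'] = d['g']+2 = 7 → {'g': 5, 'c': 6, 'y': 7}
del 'g' → {'c': 6, 'y': 7}
d['y'] = 7+2 = 9 → {'c': 6, 'y': 9}
d['c'] = 6+5 = 11 → {'c': 11, 'y': 9}
del 'c' → {'y': 9}

{'y': 9}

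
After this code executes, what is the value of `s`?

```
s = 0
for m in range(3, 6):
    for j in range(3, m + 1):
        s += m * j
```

97

m=3,j=3: s = 0+9 = 9
m=4,j=3: s = 9+12 = 21
m=4,j=4: s = 21+16 = 37
m=5,j=3: s = 37+15 = 52
m=5,j=4: s = 52+20 = 72
m=5,j=5: s = 72+25 = 97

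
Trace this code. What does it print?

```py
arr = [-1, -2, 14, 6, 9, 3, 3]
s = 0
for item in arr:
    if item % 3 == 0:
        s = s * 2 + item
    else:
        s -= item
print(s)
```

item=-1: not %3==0, s = 0-(-1) = 1
item=-2: not %3==0, s = 1-(-2) = 3
item=14: not %3==0, s = 3-14 = -11
item=6: %3==0, s = (-11)*2+6 = -16
item=9: %3==0, s = (-16)*2+9 = -23
item=3: %3==0, s = (-23)*2+3 = -43
item=3: %3==0, s = (-43)*2+3 = -83

-83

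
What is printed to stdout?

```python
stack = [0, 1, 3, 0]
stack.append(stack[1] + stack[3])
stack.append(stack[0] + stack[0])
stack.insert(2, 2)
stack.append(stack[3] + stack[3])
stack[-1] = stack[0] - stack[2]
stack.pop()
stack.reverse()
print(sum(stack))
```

7

append stack[1]+stack[3] = 1+0 = 1 → [0, 1, 3, 0, 1]
append stack[0]+stack[0] = 0+0 = 0 → [0, 1, 3, 0, 1, 0]
insert 2 at 2 → [0, 1, 2, 3, 0, 1, 0]
append stack[3]+stack[3] = 3+3 = 6 → [0, 1, 2, 3, 0, 1, 0, 6]
stack[-1] = stack[0]-stack[2] = 0-2 = -2 → [0, 1, 2, 3, 0, 1, 0, -2]
pop() removes -2 → [0, 1, 2, 3, 0, 1, 0]
reverse → [0, 1, 0, 3, 2, 1, 0]
sum = 7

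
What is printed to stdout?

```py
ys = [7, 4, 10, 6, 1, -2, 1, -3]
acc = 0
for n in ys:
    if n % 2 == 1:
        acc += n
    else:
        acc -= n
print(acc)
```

n=7: odd, acc = 0+7 = 7
n=4: not odd, acc = 7-4 = 3
n=10: not odd, acc = 3-10 = -7
n=6: not odd, acc = (-7)-6 = -13
n=1: odd, acc = (-13)+1 = -12
n=-2: not odd, acc = (-12)-(-2) = -10
n=1: odd, acc = (-10)+1 = -9
n=-3: odd, acc = (-9)+(-3) = -12

-12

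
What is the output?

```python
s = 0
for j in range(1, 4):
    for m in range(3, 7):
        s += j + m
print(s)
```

j=1,m=3: s = 0+4 = 4
j=1,m=4: s = 4+5 = 9
j=1,m=5: s = 9+6 = 15
j=1,m=6: s = 15+7 = 22
j=2,m=3: s = 22+5 = 27
j=2,m=4: s = 27+6 = 33
j=2,m=5: s = 33+7 = 40
j=2,m=6: s = 40+8 = 48
j=3,m=3: s = 48+6 = 54
j=3,m=4: s = 54+7 = 61
j=3,m=5: s = 61+8 = 69
j=3,m=6: s = 69+9 = 78

78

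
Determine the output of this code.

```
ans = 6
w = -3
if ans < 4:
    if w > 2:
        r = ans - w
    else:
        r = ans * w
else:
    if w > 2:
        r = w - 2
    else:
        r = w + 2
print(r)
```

-1

ans=6, w=-3
ans < 4 is False; w > 2 is False
→ r = w + 2 = -1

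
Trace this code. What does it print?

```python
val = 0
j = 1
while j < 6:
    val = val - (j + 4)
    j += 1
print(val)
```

-35

j=1: val = 0-5 = -5
j=2: val = (-5)-6 = -11
j=3: val = (-11)-7 = -18
j=4: val = (-18)-8 = -26
j=5: val = (-26)-9 = -35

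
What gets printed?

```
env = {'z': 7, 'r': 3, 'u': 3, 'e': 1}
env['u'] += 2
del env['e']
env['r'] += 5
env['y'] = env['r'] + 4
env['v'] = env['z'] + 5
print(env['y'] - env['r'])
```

4

env['u'] = 3+2 = 5 → {'z': 7, 'r': 3, 'u': 5, 'e': 1}
del 'e' → {'z': 7, 'r': 3, 'u': 5}
env['r'] = 3+5 = 8 → {'z': 7, 'r': 8, 'u': 5}
env['y'] = env['r']+4 = 12 → {'z': 7, 'r': 8, 'u': 5, 'y': 12}
env['v'] = env['z']+5 = 12 → {'z': 7, 'r': 8, 'u': 5, 'y': 12, 'v': 12}
env['y']-env['r'] = 12-8 = 4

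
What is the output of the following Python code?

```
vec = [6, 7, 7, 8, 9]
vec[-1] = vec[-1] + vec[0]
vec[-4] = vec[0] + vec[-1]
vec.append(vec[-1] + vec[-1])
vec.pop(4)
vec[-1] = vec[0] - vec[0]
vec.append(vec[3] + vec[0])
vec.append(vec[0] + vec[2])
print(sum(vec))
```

vec[-1] = vec[-1]+vec[0] = 9+6 = 15 → [6, 7, 7, 8, 15]
vec[-4] = vec[0]+vec[-1] = 6+15 = 21 → [6, 21, 7, 8, 15]
append vec[-1]+vec[-1] = 15+15 = 30 → [6, 21, 7, 8, 15, 30]
pop(4) removes 15 → [6, 21, 7, 8, 30]
vec[-1] = vec[0]-vec[0] = 6-6 = 0 → [6, 21, 7, 8, 0]
append vec[3]+vec[0] = 8+6 = 14 → [6, 21, 7, 8, 0, 14]
append vec[0]+vec[2] = 6+7 = 13 → [6, 21, 7, 8, 0, 14, 13]
sum = 69

69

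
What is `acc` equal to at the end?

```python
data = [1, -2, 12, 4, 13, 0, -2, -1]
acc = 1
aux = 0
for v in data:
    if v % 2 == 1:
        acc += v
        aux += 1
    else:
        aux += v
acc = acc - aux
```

v=1: odd, acc = 1+1 = 2; aux=1
v=-2: not odd; aux=-1
v=12: not odd; aux=11
v=4: not odd; aux=15
v=13: odd, acc = 2+13 = 15; aux=16
v=0: not odd; aux=16
v=-2: not odd; aux=14
v=-1: odd, acc = 15+(-1) = 14; aux=15
acc-aux = 14-15 = -1

-1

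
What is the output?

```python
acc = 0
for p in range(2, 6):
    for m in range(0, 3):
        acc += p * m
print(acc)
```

42

p=2,m=0: acc = 0+0 = 0
p=2,m=1: acc = 0+2 = 2
p=2,m=2: acc = 2+4 = 6
p=3,m=0: acc = 6+0 = 6
p=3,m=1: acc = 6+3 = 9
p=3,m=2: acc = 9+6 = 15
p=4,m=0: acc = 15+0 = 15
p=4,m=1: acc = 15+4 = 19
p=4,m=2: acc = 19+8 = 27
p=5,m=0: acc = 27+0 = 27
p=5,m=1: acc = 27+5 = 32
p=5,m=2: acc = 32+10 = 42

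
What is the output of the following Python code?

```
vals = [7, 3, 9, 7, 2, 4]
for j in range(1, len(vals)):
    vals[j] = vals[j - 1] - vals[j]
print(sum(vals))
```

j=1: vals[1] = 7-3 = 4 → [7, 4, 9, 7, 2, 4]
j=2: vals[2] = 4-9 = -5 → [7, 4, -5, 7, 2, 4]
j=3: vals[3] = (-5)-7 = -12 → [7, 4, -5, -12, 2, 4]
j=4: vals[4] = (-12)-2 = -14 → [7, 4, -5, -12, -14, 4]
j=5: vals[5] = (-14)-4 = -18 → [7, 4, -5, -12, -14, -18]
sum = -38

-38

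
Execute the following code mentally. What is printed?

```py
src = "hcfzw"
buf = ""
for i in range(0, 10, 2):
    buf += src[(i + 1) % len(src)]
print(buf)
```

czhfw

i=0: add src[1]='c' → 'c'
i=2: add src[3]='z' → 'cz'
i=4: add src[0]='h' → 'czh'
i=6: add src[2]='f' → 'czhf'
i=8: add src[4]='w' → 'czhfw'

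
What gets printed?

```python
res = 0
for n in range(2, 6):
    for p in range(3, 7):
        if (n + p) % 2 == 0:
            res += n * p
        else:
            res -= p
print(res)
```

n=2,p=3: odd sum, res = 0-3 = -3
n=2,p=4: even sum, res = (-3)+8 = 5
n=2,p=5: odd sum, res = 5-5 = 0
n=2,p=6: even sum, res = 0+12 = 12
n=3,p=3: even sum, res = 12+9 = 21
n=3,p=4: odd sum, res = 21-4 = 17
n=3,p=5: even sum, res = 17+15 = 32
n=3,p=6: odd sum, res = 32-6 = 26
n=4,p=3: odd sum, res = 26-3 = 23
n=4,p=4: even sum, res = 23+16 = 39
n=4,p=5: odd sum, res = 39-5 = 34
n=4,p=6: even sum, res = 34+24 = 58
n=5,p=3: even sum, res = 58+15 = 73
n=5,p=4: odd sum, res = 73-4 = 69
n=5,p=5: even sum, res = 69+25 = 94
n=5,p=6: odd sum, res = 94-6 = 88

88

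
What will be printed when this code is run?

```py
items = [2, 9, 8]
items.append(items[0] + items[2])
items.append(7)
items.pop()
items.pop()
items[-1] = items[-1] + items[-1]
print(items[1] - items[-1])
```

append items[0]+items[2] = 2+8 = 10 → [2, 9, 8, 10]
append 7 → [2, 9, 8, 10, 7]
pop() removes 7 → [2, 9, 8, 10]
pop() removes 10 → [2, 9, 8]
items[-1] = items[-1]+items[-1] = 8+8 = 16 → [2, 9, 16]
items[1]-items[-1] = 9-16 = -7

-7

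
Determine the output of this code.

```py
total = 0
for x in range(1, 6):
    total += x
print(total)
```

15

x=1: total = 0+1 = 1
x=2: total = 1+2 = 3
x=3: total = 3+3 = 6
x=4: total = 6+4 = 10
x=5: total = 10+5 = 15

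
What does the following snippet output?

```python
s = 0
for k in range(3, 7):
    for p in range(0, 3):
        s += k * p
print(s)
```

54

k=3,p=0: s = 0+0 = 0
k=3,p=1: s = 0+3 = 3
k=3,p=2: s = 3+6 = 9
k=4,p=0: s = 9+0 = 9
k=4,p=1: s = 9+4 = 13
k=4,p=2: s = 13+8 = 21
k=5,p=0: s = 21+0 = 21
k=5,p=1: s = 21+5 = 26
k=5,p=2: s = 26+10 = 36
k=6,p=0: s = 36+0 = 36
k=6,p=1: s = 36+6 = 42
k=6,p=2: s = 42+12 = 54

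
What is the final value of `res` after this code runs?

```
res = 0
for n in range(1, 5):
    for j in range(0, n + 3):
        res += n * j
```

155

n=1,j=0: res = 0+0 = 0
n=1,j=1: res = 0+1 = 1
n=1,j=2: res = 1+2 = 3
n=1,j=3: res = 3+3 = 6
n=2,j=0: res = 6+0 = 6
n=2,j=1: res = 6+2 = 8
n=2,j=2: res = 8+4 = 12
n=2,j=3: res = 12+6 = 18
n=2,j=4: res = 18+8 = 26
n=3,j=0: res = 26+0 = 26
n=3,j=1: res = 26+3 = 29
n=3,j=2: res = 29+6 = 35
n=3,j=3: res = 35+9 = 44
n=3,j=4: res = 44+12 = 56
n=3,j=5: res = 56+15 = 71
n=4,j=0: res = 71+0 = 71
n=4,j=1: res = 71+4 = 75
n=4,j=2: res = 75+8 = 83
n=4,j=3: res = 83+12 = 95
n=4,j=4: res = 95+16 = 111
n=4,j=5: res = 111+20 = 131
n=4,j=6: res = 131+24 = 155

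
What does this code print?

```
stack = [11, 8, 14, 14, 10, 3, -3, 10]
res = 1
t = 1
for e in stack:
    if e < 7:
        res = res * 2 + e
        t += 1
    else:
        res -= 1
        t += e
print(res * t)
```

e=11: not <7, res = 1-1 = 0; t=12
e=8: not <7, res = 0-1 = -1; t=20
e=14: not <7, res = (-1)-1 = -2; t=34
e=14: not <7, res = (-2)-1 = -3; t=48
e=10: not <7, res = (-3)-1 = -4; t=58
e=3: <7, res = (-4)*2+3 = -5; t=59
e=-3: <7, res = (-5)*2+(-3) = -13; t=60
e=10: not <7, res = (-13)-1 = -14; t=70
res*t = (-14)*70 = -980

-980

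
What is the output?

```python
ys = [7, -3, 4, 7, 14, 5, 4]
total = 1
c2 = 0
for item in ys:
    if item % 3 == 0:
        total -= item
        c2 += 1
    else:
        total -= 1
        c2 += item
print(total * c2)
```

item=7: not %3==0, total = 1-1 = 0; c2=7
item=-3: %3==0, total = 0-(-3) = 3; c2=8
item=4: not %3==0, total = 3-1 = 2; c2=12
item=7: not %3==0, total = 2-1 = 1; c2=19
item=14: not %3==0, total = 1-1 = 0; c2=33
item=5: not %3==0, total = 0-1 = -1; c2=38
item=4: not %3==0, total = (-1)-1 = -2; c2=42
total*c2 = (-2)*42 = -84

-84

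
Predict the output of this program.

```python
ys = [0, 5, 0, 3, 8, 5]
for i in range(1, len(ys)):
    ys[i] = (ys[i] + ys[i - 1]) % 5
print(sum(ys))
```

5

i=1: ys[1] = (5+0)%5 = 0 → [0, 0, 0, 3, 8, 5]
i=2: ys[2] = (0+0)%5 = 0 → [0, 0, 0, 3, 8, 5]
i=3: ys[3] = (3+0)%5 = 3 → [0, 0, 0, 3, 8, 5]
i=4: ys[4] = (8+3)%5 = 1 → [0, 0, 0, 3, 1, 5]
i=5: ys[5] = (5+1)%5 = 1 → [0, 0, 0, 3, 1, 1]
sum = 5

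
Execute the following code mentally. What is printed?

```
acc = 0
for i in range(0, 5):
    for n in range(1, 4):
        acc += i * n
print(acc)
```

60

i=0,n=1: acc = 0+0 = 0
i=0,n=2: acc = 0+0 = 0
i=0,n=3: acc = 0+0 = 0
i=1,n=1: acc = 0+1 = 1
i=1,n=2: acc = 1+2 = 3
i=1,n=3: acc = 3+3 = 6
i=2,n=1: acc = 6+2 = 8
i=2,n=2: acc = 8+4 = 12
i=2,n=3: acc = 12+6 = 18
i=3,n=1: acc = 18+3 = 21
i=3,n=2: acc = 21+6 = 27
i=3,n=3: acc = 27+9 = 36
i=4,n=1: acc = 36+4 = 40
i=4,n=2: acc = 40+8 = 48
i=4,n=3: acc = 48+12 = 60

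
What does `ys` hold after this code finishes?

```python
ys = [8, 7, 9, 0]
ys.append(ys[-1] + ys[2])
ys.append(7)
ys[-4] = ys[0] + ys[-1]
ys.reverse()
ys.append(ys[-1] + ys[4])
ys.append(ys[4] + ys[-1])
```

append ys[-1]+ys[2] = 0+9 = 9 → [8, 7, 9, 0, 9]
append 7 → [8, 7, 9, 0, 9, 7]
ys[-4] = ys[0]+ys[-1] = 8+7 = 15 → [8, 7, 15, 0, 9, 7]
reverse → [7, 9, 0, 15, 7, 8]
append ys[-1]+ys[4] = 8+7 = 15 → [7, 9, 0, 15, 7, 8, 15]
append ys[4]+ys[-1] = 7+15 = 22 → [7, 9, 0, 15, 7, 8, 15, 22]

[7, 9, 0, 15, 7, 8, 15, 22]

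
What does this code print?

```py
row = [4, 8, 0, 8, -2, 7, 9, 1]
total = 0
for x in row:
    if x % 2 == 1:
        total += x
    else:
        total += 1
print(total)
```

x=4: not odd, total = 0+1 = 1
x=8: not odd, total = 1+1 = 2
x=0: not odd, total = 2+1 = 3
x=8: not odd, total = 3+1 = 4
x=-2: not odd, total = 4+1 = 5
x=7: odd, total = 5+7 = 12
x=9: odd, total = 12+9 = 21
x=1: odd, total = 21+1 = 22

22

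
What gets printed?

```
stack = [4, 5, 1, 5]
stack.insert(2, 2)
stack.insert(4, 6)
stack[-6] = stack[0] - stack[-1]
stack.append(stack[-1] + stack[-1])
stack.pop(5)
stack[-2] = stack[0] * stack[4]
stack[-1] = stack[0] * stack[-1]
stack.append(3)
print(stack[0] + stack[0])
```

insert 2 at 2 → [4, 5, 2, 1, 5]
insert 6 at 4 → [4, 5, 2, 1, 6, 5]
stack[-6] = stack[0]-stack[-1] = 4-5 = -1 → [-1, 5, 2, 1, 6, 5]
append stack[-1]+stack[-1] = 5+5 = 10 → [-1, 5, 2, 1, 6, 5, 10]
pop(5) removes 5 → [-1, 5, 2, 1, 6, 10]
stack[-2] = stack[0]*stack[4] = (-1)*6 = -6 → [-1, 5, 2, 1, -6, 10]
stack[-1] = stack[0]*stack[-1] = (-1)*10 = -10 → [-1, 5, 2, 1, -6, -10]
append 3 → [-1, 5, 2, 1, -6, -10, 3]
stack[0]+stack[0] = (-1)+(-1) = -2

-2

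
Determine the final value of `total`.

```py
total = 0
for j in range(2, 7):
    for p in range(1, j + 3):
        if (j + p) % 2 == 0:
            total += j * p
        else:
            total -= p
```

j=2,p=1: odd sum, total = 0-1 = -1
j=2,p=2: even sum, total = (-1)+4 = 3
j=2,p=3: odd sum, total = 3-3 = 0
j=2,p=4: even sum, total = 0+8 = 8
j=3,p=1: even sum, total = 8+3 = 11
j=3,p=2: odd sum, total = 11-2 = 9
j=3,p=3: even sum, total = 9+9 = 18
j=3,p=4: odd sum, total = 18-4 = 14
j=3,p=5: even sum, total = 14+15 = 29
j=4,p=1: odd sum, total = 29-1 = 28
j=4,p=2: even sum, total = 28+8 = 36
j=4,p=3: odd sum, total = 36-3 = 33
j=4,p=4: even sum, total = 33+16 = 49
j=4,p=5: odd sum, total = 49-5 = 44
j=4,p=6: even sum, total = 44+24 = 68
j=5,p=1: even sum, total = 68+5 = 73
j=5,p=2: odd sum, total = 73-2 = 71
j=5,p=3: even sum, total = 71+15 = 86
j=5,p=4: odd sum, total = 86-4 = 82
j=5,p=5: even sum, total = 82+25 = 107
j=5,p=6: odd sum, total = 107-6 = 101
j=5,p=7: even sum, total = 101+35 = 136
j=6,p=1: odd sum, total = 136-1 = 135
j=6,p=2: even sum, total = 135+12 = 147
j=6,p=3: odd sum, total = 147-3 = 144
j=6,p=4: even sum, total = 144+24 = 168
j=6,p=5: odd sum, total = 168-5 = 163
j=6,p=6: even sum, total = 163+36 = 199
j=6,p=7: odd sum, total = 199-7 = 192
j=6,p=8: even sum, total = 192+48 = 240

240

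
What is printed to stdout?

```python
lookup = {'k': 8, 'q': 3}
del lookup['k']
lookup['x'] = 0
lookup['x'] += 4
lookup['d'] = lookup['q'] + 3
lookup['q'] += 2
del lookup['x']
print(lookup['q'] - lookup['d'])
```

-1

del 'k' → {'q': 3}
lookup['x'] = 0 → {'q': 3, 'x': 0}
lookup['x'] = 0+4 = 4 → {'q': 3, 'x': 4}
lookup['d'] = lookup['q']+3 = 6 → {'q': 3, 'x': 4, 'd': 6}
lookup['q'] = 3+2 = 5 → {'q': 5, 'x': 4, 'd': 6}
del 'x' → {'q': 5, 'd': 6}
lookup['q']-lookup['d'] = 5-6 = -1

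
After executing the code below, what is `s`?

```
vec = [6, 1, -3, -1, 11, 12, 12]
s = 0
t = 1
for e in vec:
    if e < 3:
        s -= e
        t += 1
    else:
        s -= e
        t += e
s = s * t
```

-1710

e=6: not <3, s = 0-6 = -6; t=7
e=1: <3, s = (-6)-1 = -7; t=8
e=-3: <3, s = (-7)-(-3) = -4; t=9
e=-1: <3, s = (-4)-(-1) = -3; t=10
e=11: not <3, s = (-3)-11 = -14; t=21
e=12: not <3, s = (-14)-12 = -26; t=33
e=12: not <3, s = (-26)-12 = -38; t=45
s*t = (-38)*45 = -1710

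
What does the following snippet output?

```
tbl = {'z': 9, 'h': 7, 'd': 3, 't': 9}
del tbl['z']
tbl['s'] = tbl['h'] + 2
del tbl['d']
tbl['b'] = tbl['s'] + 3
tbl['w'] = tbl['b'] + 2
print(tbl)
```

del 'z' → {'h': 7, 'd': 3, 't': 9}
tbl['s'] = tbl['h']+2 = 9 → {'h': 7, 'd': 3, 't': 9, 's': 9}
del 'd' → {'h': 7, 't': 9, 's': 9}
tbl['b'] = tbl['s']+3 = 12 → {'h': 7, 't': 9, 's': 9, 'b': 12}
tbl['w'] = tbl['b']+2 = 14 → {'h': 7, 't': 9, 's': 9, 'b': 12, 'w': 14}

{'h': 7, 't': 9, 's': 9, 'b': 12, 'w': 14}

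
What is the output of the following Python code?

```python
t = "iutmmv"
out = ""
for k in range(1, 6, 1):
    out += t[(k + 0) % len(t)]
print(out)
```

k=1: add t[1]='u' → 'u'
k=2: add t[2]='t' → 'ut'
k=3: add t[3]='m' → 'utm'
k=4: add t[4]='m' → 'utmm'
k=5: add t[5]='v' → 'utmmv'

utmmv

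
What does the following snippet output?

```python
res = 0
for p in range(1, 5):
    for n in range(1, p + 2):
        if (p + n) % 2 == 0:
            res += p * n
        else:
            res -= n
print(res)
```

20

p=1,n=1: even sum, res = 0+1 = 1
p=1,n=2: odd sum, res = 1-2 = -1
p=2,n=1: odd sum, res = (-1)-1 = -2
p=2,n=2: even sum, res = (-2)+4 = 2
p=2,n=3: odd sum, res = 2-3 = -1
p=3,n=1: even sum, res = (-1)+3 = 2
p=3,n=2: odd sum, res = 2-2 = 0
p=3,n=3: even sum, res = 0+9 = 9
p=3,n=4: odd sum, res = 9-4 = 5
p=4,n=1: odd sum, res = 5-1 = 4
p=4,n=2: even sum, res = 4+8 = 12
p=4,n=3: odd sum, res = 12-3 = 9
p=4,n=4: even sum, res = 9+16 = 25
p=4,n=5: odd sum, res = 25-5 = 20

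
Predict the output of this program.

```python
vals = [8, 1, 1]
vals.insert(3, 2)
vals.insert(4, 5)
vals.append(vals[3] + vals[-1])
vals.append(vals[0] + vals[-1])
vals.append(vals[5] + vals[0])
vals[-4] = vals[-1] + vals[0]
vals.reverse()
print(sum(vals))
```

72

insert 2 at 3 → [8, 1, 1, 2]
insert 5 at 4 → [8, 1, 1, 2, 5]
append vals[3]+vals[-1] = 2+5 = 7 → [8, 1, 1, 2, 5, 7]
append vals[0]+vals[-1] = 8+7 = 15 → [8, 1, 1, 2, 5, 7, 15]
append vals[5]+vals[0] = 7+8 = 15 → [8, 1, 1, 2, 5, 7, 15, 15]
vals[-4] = vals[-1]+vals[0] = 15+8 = 23 → [8, 1, 1, 2, 23, 7, 15, 15]
reverse → [15, 15, 7, 23, 2, 1, 1, 8]
sum = 72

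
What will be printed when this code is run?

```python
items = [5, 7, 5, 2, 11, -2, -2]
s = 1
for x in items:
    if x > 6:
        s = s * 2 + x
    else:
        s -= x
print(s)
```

-1

x=5: not >6, s = 1-5 = -4
x=7: >6, s = (-4)*2+7 = -1
x=5: not >6, s = (-1)-5 = -6
x=2: not >6, s = (-6)-2 = -8
x=11: >6, s = (-8)*2+11 = -5
x=-2: not >6, s = (-5)-(-2) = -3
x=-2: not >6, s = (-3)-(-2) = -1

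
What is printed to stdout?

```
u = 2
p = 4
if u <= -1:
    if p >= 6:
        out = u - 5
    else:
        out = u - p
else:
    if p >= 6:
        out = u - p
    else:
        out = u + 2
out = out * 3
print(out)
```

u=2, p=4
u <= -1 is False; p >= 6 is False
→ out = u + 2 = 4
out = 4*3 = 12

12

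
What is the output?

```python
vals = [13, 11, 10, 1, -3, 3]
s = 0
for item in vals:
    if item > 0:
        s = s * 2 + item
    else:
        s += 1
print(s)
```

343

item=13: >0, s = 0*2+13 = 13
item=11: >0, s = 13*2+11 = 37
item=10: >0, s = 37*2+10 = 84
item=1: >0, s = 84*2+1 = 169
item=-3: not >0, s = 169+1 = 170
item=3: >0, s = 170*2+3 = 343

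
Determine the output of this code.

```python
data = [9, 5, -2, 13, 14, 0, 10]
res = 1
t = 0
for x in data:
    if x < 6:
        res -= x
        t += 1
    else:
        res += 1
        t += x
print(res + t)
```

51

x=9: not <6, res = 1+1 = 2; t=9
x=5: <6, res = 2-5 = -3; t=10
x=-2: <6, res = (-3)-(-2) = -1; t=11
x=13: not <6, res = (-1)+1 = 0; t=24
x=14: not <6, res = 0+1 = 1; t=38
x=0: <6, res = 1-0 = 1; t=39
x=10: not <6, res = 1+1 = 2; t=49
res+t = 2+49 = 51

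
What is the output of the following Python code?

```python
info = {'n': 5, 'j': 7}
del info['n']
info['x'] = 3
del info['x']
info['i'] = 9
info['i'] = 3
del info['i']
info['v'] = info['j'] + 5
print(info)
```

{'j': 7, 'v': 12}

del 'n' → {'j': 7}
info['x'] = 3 → {'j': 7, 'x': 3}
del 'x' → {'j': 7}
info['i'] = 9 → {'j': 7, 'i': 9}
info['i'] = 3 → {'j': 7, 'i': 3}
del 'i' → {'j': 7}
info['v'] = info['j']+5 = 12 → {'j': 7, 'v': 12}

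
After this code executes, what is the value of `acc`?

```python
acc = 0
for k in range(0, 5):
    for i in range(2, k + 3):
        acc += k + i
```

90

k=0,i=2: acc = 0+2 = 2
k=1,i=2: acc = 2+3 = 5
k=1,i=3: acc = 5+4 = 9
k=2,i=2: acc = 9+4 = 13
k=2,i=3: acc = 13+5 = 18
k=2,i=4: acc = 18+6 = 24
k=3,i=2: acc = 24+5 = 29
k=3,i=3: acc = 29+6 = 35
k=3,i=4: acc = 35+7 = 42
k=3,i=5: acc = 42+8 = 50
k=4,i=2: acc = 50+6 = 56
k=4,i=3: acc = 56+7 = 63
k=4,i=4: acc = 63+8 = 71
k=4,i=5: acc = 71+9 = 80
k=4,i=6: acc = 80+10 = 90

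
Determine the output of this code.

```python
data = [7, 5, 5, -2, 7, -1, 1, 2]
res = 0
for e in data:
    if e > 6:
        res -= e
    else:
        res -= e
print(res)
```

e=7: >6, res = 0-7 = -7
e=5: not >6, res = (-7)-5 = -12
e=5: not >6, res = (-12)-5 = -17
e=-2: not >6, res = (-17)-(-2) = -15
e=7: >6, res = (-15)-7 = -22
e=-1: not >6, res = (-22)-(-1) = -21
e=1: not >6, res = (-21)-1 = -22
e=2: not >6, res = (-22)-2 = -24

-24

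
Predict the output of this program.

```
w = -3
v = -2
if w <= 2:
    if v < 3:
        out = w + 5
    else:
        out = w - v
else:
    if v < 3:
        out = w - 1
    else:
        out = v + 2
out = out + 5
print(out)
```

w=-3, v=-2
w <= 2 is True; v < 3 is True
→ out = w + 5 = 2
out = 2+5 = 7

7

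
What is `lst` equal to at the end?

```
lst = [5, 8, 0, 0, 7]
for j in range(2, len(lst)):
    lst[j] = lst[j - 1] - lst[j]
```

[5, 8, 8, 8, 1]

j=2: lst[2] = 8-0 = 8 → [5, 8, 8, 0, 7]
j=3: lst[3] = 8-0 = 8 → [5, 8, 8, 8, 7]
j=4: lst[4] = 8-7 = 1 → [5, 8, 8, 8, 1]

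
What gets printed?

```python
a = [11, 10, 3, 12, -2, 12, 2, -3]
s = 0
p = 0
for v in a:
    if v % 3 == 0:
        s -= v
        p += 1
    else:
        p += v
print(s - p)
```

v=11: not %3==0; p=11
v=10: not %3==0; p=21
v=3: %3==0, s = 0-3 = -3; p=22
v=12: %3==0, s = (-3)-12 = -15; p=23
v=-2: not %3==0; p=21
v=12: %3==0, s = (-15)-12 = -27; p=22
v=2: not %3==0; p=24
v=-3: %3==0, s = (-27)-(-3) = -24; p=25
s-p = (-24)-25 = -49

-49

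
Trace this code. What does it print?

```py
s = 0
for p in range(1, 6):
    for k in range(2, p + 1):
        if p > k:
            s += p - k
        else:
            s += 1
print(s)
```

p=2,k=2: not 2>2, s = 0+1 = 1
p=3,k=2: 3>2, s = 1+1 = 2
p=3,k=3: not 3>3, s = 2+1 = 3
p=4,k=2: 4>2, s = 3+2 = 5
p=4,k=3: 4>3, s = 5+1 = 6
p=4,k=4: not 4>4, s = 6+1 = 7
p=5,k=2: 5>2, s = 7+3 = 10
p=5,k=3: 5>3, s = 10+2 = 12
p=5,k=4: 5>4, s = 12+1 = 13
p=5,k=5: not 5>5, s = 13+1 = 14

14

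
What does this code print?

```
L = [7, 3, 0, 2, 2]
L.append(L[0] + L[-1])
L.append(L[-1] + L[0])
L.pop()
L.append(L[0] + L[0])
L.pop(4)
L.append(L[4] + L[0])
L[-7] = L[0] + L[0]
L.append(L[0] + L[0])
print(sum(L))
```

append L[0]+L[-1] = 7+2 = 9 → [7, 3, 0, 2, 2, 9]
append L[-1]+L[0] = 9+7 = 16 → [7, 3, 0, 2, 2, 9, 16]
pop() removes 16 → [7, 3, 0, 2, 2, 9]
append L[0]+L[0] = 7+7 = 14 → [7, 3, 0, 2, 2, 9, 14]
pop(4) removes 2 → [7, 3, 0, 2, 9, 14]
append L[4]+L[0] = 9+7 = 16 → [7, 3, 0, 2, 9, 14, 16]
L[-7] = L[0]+L[0] = 7+7 = 14 → [14, 3, 0, 2, 9, 14, 16]
append L[0]+L[0] = 14+14 = 28 → [14, 3, 0, 2, 9, 14, 16, 28]
sum = 86

86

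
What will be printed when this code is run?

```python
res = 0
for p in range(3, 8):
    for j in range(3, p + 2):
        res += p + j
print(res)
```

205

p=3,j=3: res = 0+6 = 6
p=3,j=4: res = 6+7 = 13
p=4,j=3: res = 13+7 = 20
p=4,j=4: res = 20+8 = 28
p=4,j=5: res = 28+9 = 37
p=5,j=3: res = 37+8 = 45
p=5,j=4: res = 45+9 = 54
p=5,j=5: res = 54+10 = 64
p=5,j=6: res = 64+11 = 75
p=6,j=3: res = 75+9 = 84
p=6,j=4: res = 84+10 = 94
p=6,j=5: res = 94+11 = 105
p=6,j=6: res = 105+12 = 117
p=6,j=7: res = 117+13 = 130
p=7,j=3: res = 130+10 = 140
p=7,j=4: res = 140+11 = 151
p=7,j=5: res = 151+12 = 163
p=7,j=6: res = 163+13 = 176
p=7,j=7: res = 176+14 = 190
p=7,j=8: res = 190+15 = 205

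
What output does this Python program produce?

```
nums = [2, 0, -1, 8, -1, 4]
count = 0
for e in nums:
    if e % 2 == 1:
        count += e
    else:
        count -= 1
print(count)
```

-6

e=2: not odd, count = 0-1 = -1
e=0: not odd, count = (-1)-1 = -2
e=-1: odd, count = (-2)+(-1) = -3
e=8: not odd, count = (-3)-1 = -4
e=-1: odd, count = (-4)+(-1) = -5
e=4: not odd, count = (-5)-1 = -6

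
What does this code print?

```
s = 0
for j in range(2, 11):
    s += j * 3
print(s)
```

j=2: s = 0+2*3 = 6
j=3: s = 6+3*3 = 15
j=4: s = 15+4*3 = 27
j=5: s = 27+5*3 = 42
j=6: s = 42+6*3 = 60
j=7: s = 60+7*3 = 81
j=8: s = 81+8*3 = 105
j=9: s = 105+9*3 = 132
j=10: s = 132+10*3 = 162

162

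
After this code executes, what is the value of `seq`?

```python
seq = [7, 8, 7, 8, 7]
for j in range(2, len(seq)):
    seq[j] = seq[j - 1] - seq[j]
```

j=2: seq[2] = 8-7 = 1 → [7, 8, 1, 8, 7]
j=3: seq[3] = 1-8 = -7 → [7, 8, 1, -7, 7]
j=4: seq[4] = (-7)-7 = -14 → [7, 8, 1, -7, -14]

[7, 8, 1, -7, -14]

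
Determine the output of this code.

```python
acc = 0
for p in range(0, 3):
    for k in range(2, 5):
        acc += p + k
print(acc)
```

p=0,k=2: acc = 0+2 = 2
p=0,k=3: acc = 2+3 = 5
p=0,k=4: acc = 5+4 = 9
p=1,k=2: acc = 9+3 = 12
p=1,k=3: acc = 12+4 = 16
p=1,k=4: acc = 16+5 = 21
p=2,k=2: acc = 21+4 = 25
p=2,k=3: acc = 25+5 = 30
p=2,k=4: acc = 30+6 = 36

36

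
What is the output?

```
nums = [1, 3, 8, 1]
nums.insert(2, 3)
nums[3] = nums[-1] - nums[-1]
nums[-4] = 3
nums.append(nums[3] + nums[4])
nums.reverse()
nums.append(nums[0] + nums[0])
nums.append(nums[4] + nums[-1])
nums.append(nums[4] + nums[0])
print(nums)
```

[1, 1, 0, 3, 3, 1, 2, 5, 4]

insert 3 at 2 → [1, 3, 3, 8, 1]
nums[3] = nums[-1]-nums[-1] = 1-1 = 0 → [1, 3, 3, 0, 1]
nums[-4] = 3 → [1, 3, 3, 0, 1]
append nums[3]+nums[4] = 0+1 = 1 → [1, 3, 3, 0, 1, 1]
reverse → [1, 1, 0, 3, 3, 1]
append nums[0]+nums[0] = 1+1 = 2 → [1, 1, 0, 3, 3, 1, 2]
append nums[4]+nums[-1] = 3+2 = 5 → [1, 1, 0, 3, 3, 1, 2, 5]
append nums[4]+nums[0] = 3+1 = 4 → [1, 1, 0, 3, 3, 1, 2, 5, 4]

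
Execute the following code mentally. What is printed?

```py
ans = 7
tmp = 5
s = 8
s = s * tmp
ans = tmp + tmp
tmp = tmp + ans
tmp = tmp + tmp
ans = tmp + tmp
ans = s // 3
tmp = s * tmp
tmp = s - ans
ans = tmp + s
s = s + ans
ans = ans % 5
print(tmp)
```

27

s = 8*5 = 40
ans = 5+5 = 10
tmp = 5+10 = 15
tmp = 15+15 = 30
ans = 30+30 = 60
ans = 40//3 = 13
tmp = 40*30 = 1200
tmp = 40-13 = 27
ans = 27+40 = 67
s = 40+67 = 107
ans = 67%5 = 2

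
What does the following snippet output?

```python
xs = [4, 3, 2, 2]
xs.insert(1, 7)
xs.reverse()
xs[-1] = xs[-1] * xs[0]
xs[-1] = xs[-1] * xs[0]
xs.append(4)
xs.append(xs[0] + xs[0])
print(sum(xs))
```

insert 7 at 1 → [4, 7, 3, 2, 2]
reverse → [2, 2, 3, 7, 4]
xs[-1] = xs[-1]*xs[0] = 4*2 = 8 → [2, 2, 3, 7, 8]
xs[-1] = xs[-1]*xs[0] = 8*2 = 16 → [2, 2, 3, 7, 16]
append 4 → [2, 2, 3, 7, 16, 4]
append xs[0]+xs[0] = 2+2 = 4 → [2, 2, 3, 7, 16, 4, 4]
sum = 38

38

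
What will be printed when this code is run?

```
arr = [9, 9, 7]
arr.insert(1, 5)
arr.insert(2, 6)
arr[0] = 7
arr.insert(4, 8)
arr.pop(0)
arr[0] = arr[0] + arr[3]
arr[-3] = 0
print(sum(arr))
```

34

insert 5 at 1 → [9, 5, 9, 7]
insert 6 at 2 → [9, 5, 6, 9, 7]
arr[0] = 7 → [7, 5, 6, 9, 7]
insert 8 at 4 → [7, 5, 6, 9, 8, 7]
pop(0) removes 7 → [5, 6, 9, 8, 7]
arr[0] = arr[0]+arr[3] = 5+8 = 13 → [13, 6, 9, 8, 7]
arr[-3] = 0 → [13, 6, 0, 8, 7]
sum = 34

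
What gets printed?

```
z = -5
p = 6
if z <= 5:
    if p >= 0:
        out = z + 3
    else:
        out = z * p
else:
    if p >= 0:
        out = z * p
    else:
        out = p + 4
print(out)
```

-2

z=-5, p=6
z <= 5 is True; p >= 0 is True
→ out = z + 3 = -2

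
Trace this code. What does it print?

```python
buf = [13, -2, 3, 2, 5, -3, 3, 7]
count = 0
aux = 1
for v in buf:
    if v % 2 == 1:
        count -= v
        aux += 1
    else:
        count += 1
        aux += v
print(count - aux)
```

v=13: odd, count = 0-13 = -13; aux=2
v=-2: not odd, count = (-13)+1 = -12; aux=0
v=3: odd, count = (-12)-3 = -15; aux=1
v=2: not odd, count = (-15)+1 = -14; aux=3
v=5: odd, count = (-14)-5 = -19; aux=4
v=-3: odd, count = (-19)-(-3) = -16; aux=5
v=3: odd, count = (-16)-3 = -19; aux=6
v=7: odd, count = (-19)-7 = -26; aux=7
count-aux = (-26)-7 = -33

-33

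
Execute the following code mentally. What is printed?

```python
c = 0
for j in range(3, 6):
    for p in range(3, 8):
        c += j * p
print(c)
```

j=3,p=3: c = 0+9 = 9
j=3,p=4: c = 9+12 = 21
j=3,p=5: c = 21+15 = 36
j=3,p=6: c = 36+18 = 54
j=3,p=7: c = 54+21 = 75
j=4,p=3: c = 75+12 = 87
j=4,p=4: c = 87+16 = 103
j=4,p=5: c = 103+20 = 123
j=4,p=6: c = 123+24 = 147
j=4,p=7: c = 147+28 = 175
j=5,p=3: c = 175+15 = 190
j=5,p=4: c = 190+20 = 210
j=5,p=5: c = 210+25 = 235
j=5,p=6: c = 235+30 = 265
j=5,p=7: c = 265+35 = 300

300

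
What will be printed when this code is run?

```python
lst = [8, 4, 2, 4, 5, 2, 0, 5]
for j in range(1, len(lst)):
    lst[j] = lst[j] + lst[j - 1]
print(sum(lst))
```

j=1: lst[1] = 4+8 = 12 → [8, 12, 2, 4, 5, 2, 0, 5]
j=2: lst[2] = 2+12 = 14 → [8, 12, 14, 4, 5, 2, 0, 5]
j=3: lst[3] = 4+14 = 18 → [8, 12, 14, 18, 5, 2, 0, 5]
j=4: lst[4] = 5+18 = 23 → [8, 12, 14, 18, 23, 2, 0, 5]
j=5: lst[5] = 2+23 = 25 → [8, 12, 14, 18, 23, 25, 0, 5]
j=6: lst[6] = 0+25 = 25 → [8, 12, 14, 18, 23, 25, 25, 5]
j=7: lst[7] = 5+25 = 30 → [8, 12, 14, 18, 23, 25, 25, 30]
sum = 155

155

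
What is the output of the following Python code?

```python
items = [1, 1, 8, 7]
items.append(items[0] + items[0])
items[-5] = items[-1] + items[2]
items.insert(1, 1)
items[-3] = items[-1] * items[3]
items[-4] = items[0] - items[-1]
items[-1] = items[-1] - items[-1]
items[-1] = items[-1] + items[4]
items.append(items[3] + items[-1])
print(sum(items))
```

append items[0]+items[0] = 1+1 = 2 → [1, 1, 8, 7, 2]
items[-5] = items[-1]+items[2] = 2+8 = 10 → [10, 1, 8, 7, 2]
insert 1 at 1 → [10, 1, 1, 8, 7, 2]
items[-3] = items[-1]*items[3] = 2*8 = 16 → [10, 1, 1, 16, 7, 2]
items[-4] = items[0]-items[-1] = 10-2 = 8 → [10, 1, 8, 16, 7, 2]
items[-1] = items[-1]-items[-1] = 2-2 = 0 → [10, 1, 8, 16, 7, 0]
items[-1] = items[-1]+items[4] = 0+7 = 7 → [10, 1, 8, 16, 7, 7]
append items[3]+items[-1] = 16+7 = 23 → [10, 1, 8, 16, 7, 7, 23]
sum = 72

72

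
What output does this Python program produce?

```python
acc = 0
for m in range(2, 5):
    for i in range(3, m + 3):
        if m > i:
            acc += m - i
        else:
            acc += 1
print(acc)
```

9

m=2,i=3: not 2>3, acc = 0+1 = 1
m=2,i=4: not 2>4, acc = 1+1 = 2
m=3,i=3: not 3>3, acc = 2+1 = 3
m=3,i=4: not 3>4, acc = 3+1 = 4
m=3,i=5: not 3>5, acc = 4+1 = 5
m=4,i=3: 4>3, acc = 5+1 = 6
m=4,i=4: not 4>4, acc = 6+1 = 7
m=4,i=5: not 4>5, acc = 7+1 = 8
m=4,i=6: not 4>6, acc = 8+1 = 9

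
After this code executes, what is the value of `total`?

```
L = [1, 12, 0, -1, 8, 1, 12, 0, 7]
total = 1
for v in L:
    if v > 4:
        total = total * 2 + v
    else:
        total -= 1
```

137

v=1: not >4, total = 1-1 = 0
v=12: >4, total = 0*2+12 = 12
v=0: not >4, total = 12-1 = 11
v=-1: not >4, total = 11-1 = 10
v=8: >4, total = 10*2+8 = 28
v=1: not >4, total = 28-1 = 27
v=12: >4, total = 27*2+12 = 66
v=0: not >4, total = 66-1 = 65
v=7: >4, total = 65*2+7 = 137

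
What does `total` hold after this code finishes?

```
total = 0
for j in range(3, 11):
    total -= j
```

-52

j=3: total = 0-3 = -3
j=4: total = (-3)-4 = -7
j=5: total = (-7)-5 = -12
j=6: total = (-12)-6 = -18
j=7: total = (-18)-7 = -25
j=8: total = (-25)-8 = -33
j=9: total = (-33)-9 = -42
j=10: total = (-42)-10 = -52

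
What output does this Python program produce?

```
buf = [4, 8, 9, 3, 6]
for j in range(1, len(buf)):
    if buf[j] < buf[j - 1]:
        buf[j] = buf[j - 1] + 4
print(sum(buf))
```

51

j=1: 8>=4, unchanged → [4, 8, 9, 3, 6]
j=2: 9>=8, unchanged → [4, 8, 9, 3, 6]
j=3: 3<9, buf[3] = 9+4 = 13 → [4, 8, 9, 13, 6]
j=4: 6<13, buf[4] = 13+4 = 17 → [4, 8, 9, 13, 17]
sum = 51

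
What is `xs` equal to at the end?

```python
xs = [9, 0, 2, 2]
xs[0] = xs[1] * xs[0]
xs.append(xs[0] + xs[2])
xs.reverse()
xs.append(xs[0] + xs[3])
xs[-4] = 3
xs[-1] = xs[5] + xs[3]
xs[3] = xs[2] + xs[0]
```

[2, 2, 3, 5, 0, 2]

xs[0] = xs[1]*xs[0] = 0*9 = 0 → [0, 0, 2, 2]
append xs[0]+xs[2] = 0+2 = 2 → [0, 0, 2, 2, 2]
reverse → [2, 2, 2, 0, 0]
append xs[0]+xs[3] = 2+0 = 2 → [2, 2, 2, 0, 0, 2]
xs[-4] = 3 → [2, 2, 3, 0, 0, 2]
xs[-1] = xs[5]+xs[3] = 2+0 = 2 → [2, 2, 3, 0, 0, 2]
xs[3] = xs[2]+xs[0] = 3+2 = 5 → [2, 2, 3, 5, 0, 2]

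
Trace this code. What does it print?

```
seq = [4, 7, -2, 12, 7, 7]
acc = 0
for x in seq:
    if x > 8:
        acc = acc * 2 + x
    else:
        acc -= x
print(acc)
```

x=4: not >8, acc = 0-4 = -4
x=7: not >8, acc = (-4)-7 = -11
x=-2: not >8, acc = (-11)-(-2) = -9
x=12: >8, acc = (-9)*2+12 = -6
x=7: not >8, acc = (-6)-7 = -13
x=7: not >8, acc = (-13)-7 = -20

-20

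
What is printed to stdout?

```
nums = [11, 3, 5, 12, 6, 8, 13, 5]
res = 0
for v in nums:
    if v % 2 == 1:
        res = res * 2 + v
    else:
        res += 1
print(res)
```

v=11: odd, res = 0*2+11 = 11
v=3: odd, res = 11*2+3 = 25
v=5: odd, res = 25*2+5 = 55
v=12: not odd, res = 55+1 = 56
v=6: not odd, res = 56+1 = 57
v=8: not odd, res = 57+1 = 58
v=13: odd, res = 58*2+13 = 129
v=5: odd, res = 129*2+5 = 263

263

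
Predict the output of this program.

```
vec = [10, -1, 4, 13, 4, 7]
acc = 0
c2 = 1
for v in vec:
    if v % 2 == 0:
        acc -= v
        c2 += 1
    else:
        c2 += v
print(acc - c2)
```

-41

v=10: even, acc = 0-10 = -10; c2=2
v=-1: not even; c2=1
v=4: even, acc = (-10)-4 = -14; c2=2
v=13: not even; c2=15
v=4: even, acc = (-14)-4 = -18; c2=16
v=7: not even; c2=23
acc-c2 = (-18)-23 = -41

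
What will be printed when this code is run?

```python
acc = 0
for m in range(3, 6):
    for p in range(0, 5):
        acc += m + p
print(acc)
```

90

m=3,p=0: acc = 0+3 = 3
m=3,p=1: acc = 3+4 = 7
m=3,p=2: acc = 7+5 = 12
m=3,p=3: acc = 12+6 = 18
m=3,p=4: acc = 18+7 = 25
m=4,p=0: acc = 25+4 = 29
m=4,p=1: acc = 29+5 = 34
m=4,p=2: acc = 34+6 = 40
m=4,p=3: acc = 40+7 = 47
m=4,p=4: acc = 47+8 = 55
m=5,p=0: acc = 55+5 = 60
m=5,p=1: acc = 60+6 = 66
m=5,p=2: acc = 66+7 = 73
m=5,p=3: acc = 73+8 = 81
m=5,p=4: acc = 81+9 = 90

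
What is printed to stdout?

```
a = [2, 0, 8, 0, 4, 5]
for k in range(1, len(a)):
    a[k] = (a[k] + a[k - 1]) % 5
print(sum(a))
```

12

k=1: a[1] = (0+2)%5 = 2 → [2, 2, 8, 0, 4, 5]
k=2: a[2] = (8+2)%5 = 0 → [2, 2, 0, 0, 4, 5]
k=3: a[3] = (0+0)%5 = 0 → [2, 2, 0, 0, 4, 5]
k=4: a[4] = (4+0)%5 = 4 → [2, 2, 0, 0, 4, 5]
k=5: a[5] = (5+4)%5 = 4 → [2, 2, 0, 0, 4, 4]
sum = 12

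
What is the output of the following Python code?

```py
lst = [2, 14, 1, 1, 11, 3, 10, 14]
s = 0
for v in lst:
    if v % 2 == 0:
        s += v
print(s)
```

40

v=2: even, s = 0+2 = 2
v=14: even, s = 2+14 = 16
v=1: not even
v=1: not even
v=11: not even
v=3: not even
v=10: even, s = 16+10 = 26
v=14: even, s = 26+14 = 40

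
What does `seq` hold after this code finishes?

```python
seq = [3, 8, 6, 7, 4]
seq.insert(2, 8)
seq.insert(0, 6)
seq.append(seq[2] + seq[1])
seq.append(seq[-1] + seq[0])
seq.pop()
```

insert 8 at 2 → [3, 8, 8, 6, 7, 4]
insert 6 at 0 → [6, 3, 8, 8, 6, 7, 4]
append seq[2]+seq[1] = 8+3 = 11 → [6, 3, 8, 8, 6, 7, 4, 11]
append seq[-1]+seq[0] = 11+6 = 17 → [6, 3, 8, 8, 6, 7, 4, 11, 17]
pop() removes 17 → [6, 3, 8, 8, 6, 7, 4, 11]

[6, 3, 8, 8, 6, 7, 4, 11]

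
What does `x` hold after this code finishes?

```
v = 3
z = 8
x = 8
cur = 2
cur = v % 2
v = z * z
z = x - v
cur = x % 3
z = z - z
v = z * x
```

8

cur = 3%2 = 1
v = 8*8 = 64
z = 8-64 = -56
cur = 8%3 = 2
z = (-56)-(-56) = 0
v = 0*8 = 0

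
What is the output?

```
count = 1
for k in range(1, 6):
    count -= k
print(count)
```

-14

k=1: count = 1-1 = 0
k=2: count = 0-2 = -2
k=3: count = (-2)-3 = -5
k=4: count = (-5)-4 = -9
k=5: count = (-9)-5 = -14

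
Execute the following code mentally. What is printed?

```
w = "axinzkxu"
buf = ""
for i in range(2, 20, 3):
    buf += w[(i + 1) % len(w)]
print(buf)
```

nxxzui

i=2: add w[3]='n' → 'n'
i=5: add w[6]='x' → 'nx'
i=8: add w[1]='x' → 'nxx'
i=11: add w[4]='z' → 'nxxz'
i=14: add w[7]='u' → 'nxxzu'
i=17: add w[2]='i' → 'nxxzui'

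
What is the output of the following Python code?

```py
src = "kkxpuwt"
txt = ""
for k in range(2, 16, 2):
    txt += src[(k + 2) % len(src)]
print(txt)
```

k=2: add src[4]='u' → 'u'
k=4: add src[6]='t' → 'ut'
k=6: add src[1]='k' → 'utk'
k=8: add src[3]='p' → 'utkp'
k=10: add src[5]='w' → 'utkpw'
k=12: add src[0]='k' → 'utkpwk'
k=14: add src[2]='x' → 'utkpwkx'

utkpwkx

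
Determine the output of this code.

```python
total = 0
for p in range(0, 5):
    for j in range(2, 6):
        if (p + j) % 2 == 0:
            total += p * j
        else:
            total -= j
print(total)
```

32

p=0,j=2: even sum, total = 0+0 = 0
p=0,j=3: odd sum, total = 0-3 = -3
p=0,j=4: even sum, total = (-3)+0 = -3
p=0,j=5: odd sum, total = (-3)-5 = -8
p=1,j=2: odd sum, total = (-8)-2 = -10
p=1,j=3: even sum, total = (-10)+3 = -7
p=1,j=4: odd sum, total = (-7)-4 = -11
p=1,j=5: even sum, total = (-11)+5 = -6
p=2,j=2: even sum, total = (-6)+4 = -2
p=2,j=3: odd sum, total = (-2)-3 = -5
p=2,j=4: even sum, total = (-5)+8 = 3
p=2,j=5: odd sum, total = 3-5 = -2
p=3,j=2: odd sum, total = (-2)-2 = -4
p=3,j=3: even sum, total = (-4)+9 = 5
p=3,j=4: odd sum, total = 5-4 = 1
p=3,j=5: even sum, total = 1+15 = 16
p=4,j=2: even sum, total = 16+8 = 24
p=4,j=3: odd sum, total = 24-3 = 21
p=4,j=4: even sum, total = 21+16 = 37
p=4,j=5: odd sum, total = 37-5 = 32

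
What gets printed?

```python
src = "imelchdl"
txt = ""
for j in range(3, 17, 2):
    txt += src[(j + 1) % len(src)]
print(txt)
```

j=3: add src[4]='c' → 'c'
j=5: add src[6]='d' → 'cd'
j=7: add src[0]='i' → 'cdi'
j=9: add src[2]='e' → 'cdie'
j=11: add src[4]='c' → 'cdiec'
j=13: add src[6]='d' → 'cdiecd'
j=15: add src[0]='i' → 'cdiecdi'

cdiecdi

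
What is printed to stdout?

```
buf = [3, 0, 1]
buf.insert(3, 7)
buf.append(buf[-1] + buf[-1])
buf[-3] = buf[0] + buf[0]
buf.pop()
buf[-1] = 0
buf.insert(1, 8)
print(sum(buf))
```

17

insert 7 at 3 → [3, 0, 1, 7]
append buf[-1]+buf[-1] = 7+7 = 14 → [3, 0, 1, 7, 14]
buf[-3] = buf[0]+buf[0] = 3+3 = 6 → [3, 0, 6, 7, 14]
pop() removes 14 → [3, 0, 6, 7]
buf[-1] = 0 → [3, 0, 6, 0]
insert 8 at 1 → [3, 8, 0, 6, 0]
sum = 17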